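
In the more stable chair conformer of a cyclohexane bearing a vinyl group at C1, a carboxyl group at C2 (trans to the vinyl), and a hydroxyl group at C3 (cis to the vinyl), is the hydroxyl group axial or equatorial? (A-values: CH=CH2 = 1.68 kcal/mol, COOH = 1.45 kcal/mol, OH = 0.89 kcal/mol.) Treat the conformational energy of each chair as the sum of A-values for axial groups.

equatorial

Chair I (vinyl axial, carboxyl axial, hydroxyl axial): E = 4.02 kcal/mol.
Chair II (vinyl equatorial, carboxyl equatorial, hydroxyl equatorial): E = 0.00 kcal/mol.
Chair II is the more stable (lower-energy) conformer, and in that chair the hydroxyl group is equatorial.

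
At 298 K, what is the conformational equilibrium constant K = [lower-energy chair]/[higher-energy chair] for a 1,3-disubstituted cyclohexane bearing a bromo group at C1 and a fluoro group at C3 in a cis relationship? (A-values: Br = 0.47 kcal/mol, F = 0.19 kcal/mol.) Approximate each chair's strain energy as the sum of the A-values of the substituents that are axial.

C1 and C3 have the same parity, so for the cis isomer the two substituents are e,e in one chair and a,a in the other.
Chair I (bromo axial, fluoro axial): E = 0.66 kcal/mol; chair II (bromo equatorial, fluoro equatorial): E = 0.00 kcal/mol.
ΔG = 0.66 kcal/mol between the two chairs.
K = exp(ΔG/RT) with R = 1.987×10⁻³ kcal mol⁻¹ K⁻¹ and T = 298 K gives K ≈ 3.05.

K ≈ 3.05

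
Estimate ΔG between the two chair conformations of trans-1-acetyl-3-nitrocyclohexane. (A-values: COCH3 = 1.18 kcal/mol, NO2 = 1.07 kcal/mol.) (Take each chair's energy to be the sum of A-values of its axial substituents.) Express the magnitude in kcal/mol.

C1 and C3 have the same parity, so for the trans isomer the two substituents are one axial and one equatorial in each chair.
Chair I (acetyl axial, nitro equatorial): E = 1.18 kcal/mol.
Chair II (acetyl equatorial, nitro axial): E = 1.07 kcal/mol.
ΔE = 1.18 − 1.07 = 0.11 kcal/mol; chair II is more stable.

0.11 kcal/mol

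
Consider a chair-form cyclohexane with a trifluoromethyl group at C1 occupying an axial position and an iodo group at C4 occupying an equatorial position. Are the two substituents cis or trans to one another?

C1 and C4 have opposite parity, so their axial bonds point in opposite directions.
With opposite-parity carbons, two substituents on the same face are one axial and one equatorial; opposite faces give both axial or both equatorial.
Here the groups are axial/equatorial → same face → cis.

cis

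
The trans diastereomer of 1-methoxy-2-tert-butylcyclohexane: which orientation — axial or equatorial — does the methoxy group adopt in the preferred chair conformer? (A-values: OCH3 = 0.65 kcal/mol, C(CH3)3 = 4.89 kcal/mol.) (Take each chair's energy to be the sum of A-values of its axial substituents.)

C1 and C2 have opposite parity, so for the trans isomer the two substituents are e,e in one chair and a,a in the other.
Chair I (methoxy axial, tert-butyl axial): E = 5.54 kcal/mol.
Chair II (methoxy equatorial, tert-butyl equatorial): E = 0.00 kcal/mol.
Chair II is the more stable (lower-energy) conformer, and in that chair the methoxy group is equatorial.

equatorial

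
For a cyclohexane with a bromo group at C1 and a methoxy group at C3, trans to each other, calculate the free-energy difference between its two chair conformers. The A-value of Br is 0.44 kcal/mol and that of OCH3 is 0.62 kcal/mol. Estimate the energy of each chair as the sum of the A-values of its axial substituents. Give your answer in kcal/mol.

0.18 kcal/mol

C1 and C3 have the same parity, so for the trans isomer the two substituents are one axial and one equatorial in each chair.
Chair I (bromo axial, methoxy equatorial): E = 0.44 kcal/mol.
Chair II (bromo equatorial, methoxy axial): E = 0.62 kcal/mol.
ΔE = 0.62 − 0.44 = 0.18 kcal/mol; chair I is more stable.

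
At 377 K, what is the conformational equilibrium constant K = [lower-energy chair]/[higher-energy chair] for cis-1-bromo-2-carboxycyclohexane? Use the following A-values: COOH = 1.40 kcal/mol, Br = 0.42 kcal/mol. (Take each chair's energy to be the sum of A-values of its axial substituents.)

K ≈ 3.70

C1 and C2 have opposite parity, so for the cis isomer the two substituents are one axial and one equatorial in each chair.
Chair I (carboxyl axial, bromo equatorial): E = 1.40 kcal/mol; chair II (carboxyl equatorial, bromo axial): E = 0.42 kcal/mol.
ΔG = 0.98 kcal/mol between the two chairs.
K = exp(ΔG/RT) with R = 1.987×10⁻³ kcal mol⁻¹ K⁻¹ and T = 377 K gives K ≈ 3.7.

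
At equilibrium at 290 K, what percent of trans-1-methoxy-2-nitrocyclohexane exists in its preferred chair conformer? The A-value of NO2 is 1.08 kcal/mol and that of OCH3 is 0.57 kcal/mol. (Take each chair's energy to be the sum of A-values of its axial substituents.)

C1 and C2 have opposite parity, so for the trans isomer the two substituents are e,e in one chair and a,a in the other.
Chair I (nitro axial, methoxy axial): E = 1.65 kcal/mol; chair II (nitro equatorial, methoxy equatorial): E = 0.00 kcal/mol.
ΔG = 1.65 kcal/mol between the two chairs.
K = exp(ΔG/RT) with R = 1.987×10⁻³ kcal mol⁻¹ K⁻¹ and T = 290 K gives K ≈ 17.5.
Fraction in the lower-energy chair = K/(K+1) = 94.6%.

94.6%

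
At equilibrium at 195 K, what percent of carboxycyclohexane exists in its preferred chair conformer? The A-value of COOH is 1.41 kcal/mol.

One chair has the carboxyl group axial (E = 1.41 kcal/mol) and the other has it equatorial (E = 0).
ΔG = 1.41 kcal/mol between the two chairs.
K = exp(ΔG/RT) with R = 1.987×10⁻³ kcal mol⁻¹ K⁻¹ and T = 195 K gives K ≈ 38.1.
Fraction in the lower-energy chair = K/(K+1) = 97.4%.

97.4%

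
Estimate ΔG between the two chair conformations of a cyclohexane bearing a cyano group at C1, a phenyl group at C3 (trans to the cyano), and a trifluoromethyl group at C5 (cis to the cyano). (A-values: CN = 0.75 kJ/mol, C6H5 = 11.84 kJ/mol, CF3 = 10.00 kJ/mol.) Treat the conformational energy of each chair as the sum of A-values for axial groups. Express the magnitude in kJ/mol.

1.09 kJ/mol

Chair I (cyano axial, phenyl equatorial, trifluoromethyl axial): E = 10.75 kJ/mol.
Chair II (cyano equatorial, phenyl axial, trifluoromethyl equatorial): E = 11.84 kJ/mol.
ΔE = 11.84 − 10.75 = 1.09 kJ/mol; chair I is more stable.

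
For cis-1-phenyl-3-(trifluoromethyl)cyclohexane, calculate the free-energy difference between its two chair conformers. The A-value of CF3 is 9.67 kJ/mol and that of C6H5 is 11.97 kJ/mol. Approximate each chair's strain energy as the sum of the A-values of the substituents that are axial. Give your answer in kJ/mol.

C1 and C3 have the same parity, so for the cis isomer the two substituents are e,e in one chair and a,a in the other.
Chair I (trifluoromethyl axial, phenyl axial): E = 21.64 kJ/mol.
Chair II (trifluoromethyl equatorial, phenyl equatorial): E = 0.00 kJ/mol.
ΔE = 21.64 − 0.00 = 21.64 kJ/mol; chair II is more stable.

21.64 kJ/mol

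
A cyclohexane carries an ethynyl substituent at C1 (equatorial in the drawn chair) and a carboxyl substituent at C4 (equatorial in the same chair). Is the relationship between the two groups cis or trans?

trans

C1 and C4 have opposite parity, so their axial bonds point in opposite directions.
With opposite-parity carbons, two substituents on the same face are one axial and one equatorial; opposite faces give both axial or both equatorial.
Here the groups are equatorial/equatorial → opposite face → trans.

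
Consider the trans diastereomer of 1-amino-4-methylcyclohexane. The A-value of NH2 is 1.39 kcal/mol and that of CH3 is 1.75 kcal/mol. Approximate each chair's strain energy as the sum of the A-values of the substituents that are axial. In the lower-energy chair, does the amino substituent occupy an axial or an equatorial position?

C1 and C4 have opposite parity, so for the trans isomer the two substituents are e,e in one chair and a,a in the other.
Chair I (amino axial, methyl axial): E = 3.14 kcal/mol.
Chair II (amino equatorial, methyl equatorial): E = 0.00 kcal/mol.
Chair II is the more stable (lower-energy) conformer, and in that chair the amino group is equatorial.

equatorial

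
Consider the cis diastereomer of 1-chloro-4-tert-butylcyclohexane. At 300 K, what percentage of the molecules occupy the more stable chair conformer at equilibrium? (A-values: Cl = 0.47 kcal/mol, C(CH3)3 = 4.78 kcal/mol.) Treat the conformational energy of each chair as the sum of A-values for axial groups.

99.9%

C1 and C4 have opposite parity, so for the cis isomer the two substituents are one axial and one equatorial in each chair.
Chair I (chloro axial, tert-butyl equatorial): E = 0.47 kcal/mol; chair II (chloro equatorial, tert-butyl axial): E = 4.78 kcal/mol.
ΔG = 4.31 kcal/mol between the two chairs.
K = exp(ΔG/RT) with R = 1.987×10⁻³ kcal mol⁻¹ K⁻¹ and T = 300 K gives K ≈ 1.38e+03.
Fraction in the lower-energy chair = K/(K+1) = 99.9%.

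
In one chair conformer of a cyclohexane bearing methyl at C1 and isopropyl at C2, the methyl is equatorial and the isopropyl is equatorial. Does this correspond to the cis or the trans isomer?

trans

C1 and C2 have opposite parity, so their axial bonds point in opposite directions.
With opposite-parity carbons, two substituents on the same face are one axial and one equatorial; opposite faces give both axial or both equatorial.
Here the groups are equatorial/equatorial → opposite face → trans.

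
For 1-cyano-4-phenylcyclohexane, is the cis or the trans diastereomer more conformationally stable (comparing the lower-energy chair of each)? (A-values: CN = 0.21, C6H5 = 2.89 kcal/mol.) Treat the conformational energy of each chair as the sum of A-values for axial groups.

trans

At 1,4 positions (parity opposite): cis → (a,e or e,a); trans → (e,e or a,a).
Best chair for cis: E = 0.21 kcal/mol; best chair for trans: E = 0.00 kcal/mol.
The trans isomer is lower by 0.21 kcal/mol.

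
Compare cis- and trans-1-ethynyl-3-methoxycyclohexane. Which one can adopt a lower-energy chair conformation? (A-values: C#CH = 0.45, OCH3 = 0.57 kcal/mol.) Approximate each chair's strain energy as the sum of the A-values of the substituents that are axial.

cis

At 1,3 positions (parity same): cis → (e,e or a,a); trans → (a,e or e,a).
Best chair for cis: E = 0.00 kcal/mol; best chair for trans: E = 0.45 kcal/mol.
The cis isomer is lower by 0.45 kcal/mol.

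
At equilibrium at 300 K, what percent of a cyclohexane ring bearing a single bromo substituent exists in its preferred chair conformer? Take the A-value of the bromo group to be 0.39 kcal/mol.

65.8%

One chair has the bromo group axial (E = 0.39 kcal/mol) and the other has it equatorial (E = 0).
ΔG = 0.39 kcal/mol between the two chairs.
K = exp(ΔG/RT) with R = 1.987×10⁻³ kcal mol⁻¹ K⁻¹ and T = 300 K gives K ≈ 1.92.
Fraction in the lower-energy chair = K/(K+1) = 65.8%.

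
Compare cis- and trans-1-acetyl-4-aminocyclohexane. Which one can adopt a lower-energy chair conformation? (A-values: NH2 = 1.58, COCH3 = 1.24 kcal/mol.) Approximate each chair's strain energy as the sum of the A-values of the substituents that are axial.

trans

At 1,4 positions (parity opposite): cis → (a,e or e,a); trans → (e,e or a,a).
Best chair for cis: E = 1.24 kcal/mol; best chair for trans: E = 0.00 kcal/mol.
The trans isomer is lower by 1.24 kcal/mol.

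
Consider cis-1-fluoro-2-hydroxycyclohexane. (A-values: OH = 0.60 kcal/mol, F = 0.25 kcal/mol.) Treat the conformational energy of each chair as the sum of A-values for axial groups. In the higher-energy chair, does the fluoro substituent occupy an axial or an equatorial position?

C1 and C2 have opposite parity, so for the cis isomer the two substituents are one axial and one equatorial in each chair.
Chair I (hydroxyl axial, fluoro equatorial): E = 0.60 kcal/mol.
Chair II (hydroxyl equatorial, fluoro axial): E = 0.25 kcal/mol.
Chair I is the less stable (higher-energy) conformer, and in that chair the fluoro group is equatorial.

equatorial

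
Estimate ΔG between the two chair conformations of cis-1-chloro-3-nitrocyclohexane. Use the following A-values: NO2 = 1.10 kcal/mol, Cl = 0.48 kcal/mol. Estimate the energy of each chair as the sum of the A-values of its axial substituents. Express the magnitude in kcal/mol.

C1 and C3 have the same parity, so for the cis isomer the two substituents are e,e in one chair and a,a in the other.
Chair I (nitro axial, chloro axial): E = 1.58 kcal/mol.
Chair II (nitro equatorial, chloro equatorial): E = 0.00 kcal/mol.
ΔE = 1.58 − 0.00 = 1.58 kcal/mol; chair II is more stable.

1.58 kcal/mol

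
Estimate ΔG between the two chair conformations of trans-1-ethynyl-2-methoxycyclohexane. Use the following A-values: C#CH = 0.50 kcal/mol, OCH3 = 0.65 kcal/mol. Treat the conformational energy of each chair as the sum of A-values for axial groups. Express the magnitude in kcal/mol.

1.15 kcal/mol

C1 and C2 have opposite parity, so for the trans isomer the two substituents are e,e in one chair and a,a in the other.
Chair I (ethynyl axial, methoxy axial): E = 1.15 kcal/mol.
Chair II (ethynyl equatorial, methoxy equatorial): E = 0.00 kcal/mol.
ΔE = 1.15 − 0.00 = 1.15 kcal/mol; chair II is more stable.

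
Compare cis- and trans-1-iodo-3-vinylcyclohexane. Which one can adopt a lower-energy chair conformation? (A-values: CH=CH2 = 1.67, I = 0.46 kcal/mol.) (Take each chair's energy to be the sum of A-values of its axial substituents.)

cis

At 1,3 positions (parity same): cis → (e,e or a,a); trans → (a,e or e,a).
Best chair for cis: E = 0.00 kcal/mol; best chair for trans: E = 0.46 kcal/mol.
The cis isomer is lower by 0.46 kcal/mol.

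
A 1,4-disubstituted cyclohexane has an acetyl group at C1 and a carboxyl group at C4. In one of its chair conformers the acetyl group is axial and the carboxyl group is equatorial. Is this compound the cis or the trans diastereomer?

cis

C1 and C4 have opposite parity, so their axial bonds point in opposite directions.
With opposite-parity carbons, two substituents on the same face are one axial and one equatorial; opposite faces give both axial or both equatorial.
Here the groups are axial/equatorial → same face → cis.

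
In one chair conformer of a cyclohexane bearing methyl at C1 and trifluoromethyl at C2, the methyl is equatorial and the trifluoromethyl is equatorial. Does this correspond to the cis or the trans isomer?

trans

C1 and C2 have opposite parity, so their axial bonds point in opposite directions.
With opposite-parity carbons, two substituents on the same face are one axial and one equatorial; opposite faces give both axial or both equatorial.
Here the groups are equatorial/equatorial → opposite face → trans.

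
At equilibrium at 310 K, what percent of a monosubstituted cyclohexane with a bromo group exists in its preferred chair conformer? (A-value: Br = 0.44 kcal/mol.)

67.1%

One chair has the bromo group axial (E = 0.44 kcal/mol) and the other has it equatorial (E = 0).
ΔG = 0.44 kcal/mol between the two chairs.
K = exp(ΔG/RT) with R = 1.987×10⁻³ kcal mol⁻¹ K⁻¹ and T = 310 K gives K ≈ 2.04.
Fraction in the lower-energy chair = K/(K+1) = 67.1%.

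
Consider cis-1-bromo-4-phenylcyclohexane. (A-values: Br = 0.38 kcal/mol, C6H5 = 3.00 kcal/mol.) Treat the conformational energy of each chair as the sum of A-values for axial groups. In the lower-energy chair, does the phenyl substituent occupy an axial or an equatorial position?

C1 and C4 have opposite parity, so for the cis isomer the two substituents are one axial and one equatorial in each chair.
Chair I (bromo axial, phenyl equatorial): E = 0.38 kcal/mol.
Chair II (bromo equatorial, phenyl axial): E = 3.00 kcal/mol.
Chair I is the more stable (lower-energy) conformer, and in that chair the phenyl group is equatorial.

equatorial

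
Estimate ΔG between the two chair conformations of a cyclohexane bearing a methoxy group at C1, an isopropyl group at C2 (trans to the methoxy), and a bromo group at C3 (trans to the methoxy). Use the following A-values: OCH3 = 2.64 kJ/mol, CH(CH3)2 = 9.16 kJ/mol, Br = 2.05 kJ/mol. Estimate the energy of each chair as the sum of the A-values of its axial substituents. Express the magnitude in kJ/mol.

Chair I (methoxy axial, isopropyl axial, bromo equatorial): E = 11.80 kJ/mol.
Chair II (methoxy equatorial, isopropyl equatorial, bromo axial): E = 2.05 kJ/mol.
ΔE = 11.80 − 2.05 = 9.75 kJ/mol; chair II is more stable.

9.75 kJ/mol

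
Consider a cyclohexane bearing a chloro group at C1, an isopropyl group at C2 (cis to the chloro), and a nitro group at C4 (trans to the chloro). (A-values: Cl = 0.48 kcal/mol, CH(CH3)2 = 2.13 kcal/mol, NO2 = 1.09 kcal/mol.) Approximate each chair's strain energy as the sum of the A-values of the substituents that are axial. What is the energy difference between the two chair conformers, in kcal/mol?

Chair I (chloro axial, isopropyl equatorial, nitro axial): E = 1.57 kcal/mol.
Chair II (chloro equatorial, isopropyl axial, nitro equatorial): E = 2.13 kcal/mol.
ΔE = 2.13 − 1.57 = 0.56 kcal/mol; chair I is more stable.

0.56 kcal/mol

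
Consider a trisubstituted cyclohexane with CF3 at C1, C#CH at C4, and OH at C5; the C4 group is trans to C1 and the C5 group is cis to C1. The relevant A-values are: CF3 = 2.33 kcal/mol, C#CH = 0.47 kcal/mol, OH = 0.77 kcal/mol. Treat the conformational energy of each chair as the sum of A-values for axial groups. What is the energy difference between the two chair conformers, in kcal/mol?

Chair I (trifluoromethyl axial, ethynyl axial, hydroxyl axial): E = 3.57 kcal/mol.
Chair II (trifluoromethyl equatorial, ethynyl equatorial, hydroxyl equatorial): E = 0.00 kcal/mol.
ΔE = 3.57 − 0.00 = 3.57 kcal/mol; chair II is more stable.

3.57 kcal/mol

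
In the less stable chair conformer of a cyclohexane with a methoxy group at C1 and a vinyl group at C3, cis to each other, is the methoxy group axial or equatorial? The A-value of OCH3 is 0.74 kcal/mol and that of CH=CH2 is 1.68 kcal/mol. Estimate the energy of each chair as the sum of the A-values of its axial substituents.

axial

C1 and C3 have the same parity, so for the cis isomer the two substituents are e,e in one chair and a,a in the other.
Chair I (methoxy axial, vinyl axial): E = 2.42 kcal/mol.
Chair II (methoxy equatorial, vinyl equatorial): E = 0.00 kcal/mol.
Chair I is the less stable (higher-energy) conformer, and in that chair the methoxy group is axial.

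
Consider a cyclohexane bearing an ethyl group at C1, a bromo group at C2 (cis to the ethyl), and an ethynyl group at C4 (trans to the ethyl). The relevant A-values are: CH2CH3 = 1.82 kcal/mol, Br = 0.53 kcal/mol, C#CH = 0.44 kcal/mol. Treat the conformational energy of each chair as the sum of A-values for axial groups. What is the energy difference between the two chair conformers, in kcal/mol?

1.73 kcal/mol

Chair I (ethyl axial, bromo equatorial, ethynyl axial): E = 2.26 kcal/mol.
Chair II (ethyl equatorial, bromo axial, ethynyl equatorial): E = 0.53 kcal/mol.
ΔE = 2.26 − 0.53 = 1.73 kcal/mol; chair II is more stable.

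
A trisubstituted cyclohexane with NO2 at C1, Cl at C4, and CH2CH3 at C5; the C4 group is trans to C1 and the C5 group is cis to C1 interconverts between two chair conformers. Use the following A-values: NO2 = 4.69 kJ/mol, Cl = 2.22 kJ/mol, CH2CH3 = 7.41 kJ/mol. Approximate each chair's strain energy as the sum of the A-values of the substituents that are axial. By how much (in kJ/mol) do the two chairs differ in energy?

Chair I (nitro axial, chloro axial, ethyl axial): E = 14.32 kJ/mol.
Chair II (nitro equatorial, chloro equatorial, ethyl equatorial): E = 0.00 kJ/mol.
ΔE = 14.32 − 0.00 = 14.32 kJ/mol; chair II is more stable.

14.32 kJ/mol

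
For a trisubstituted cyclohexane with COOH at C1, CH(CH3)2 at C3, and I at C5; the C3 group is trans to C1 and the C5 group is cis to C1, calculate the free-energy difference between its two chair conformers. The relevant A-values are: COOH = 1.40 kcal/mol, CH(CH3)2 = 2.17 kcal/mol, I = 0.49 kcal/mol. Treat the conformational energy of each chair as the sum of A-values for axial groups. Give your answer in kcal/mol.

0.28 kcal/mol

Chair I (carboxyl axial, isopropyl equatorial, iodo axial): E = 1.89 kcal/mol.
Chair II (carboxyl equatorial, isopropyl axial, iodo equatorial): E = 2.17 kcal/mol.
ΔE = 2.17 − 1.89 = 0.28 kcal/mol; chair I is more stable.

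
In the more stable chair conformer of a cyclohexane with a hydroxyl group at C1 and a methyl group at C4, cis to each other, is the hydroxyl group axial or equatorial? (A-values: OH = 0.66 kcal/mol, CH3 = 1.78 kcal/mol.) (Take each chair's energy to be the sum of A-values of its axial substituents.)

axial

C1 and C4 have opposite parity, so for the cis isomer the two substituents are one axial and one equatorial in each chair.
Chair I (hydroxyl axial, methyl equatorial): E = 0.66 kcal/mol.
Chair II (hydroxyl equatorial, methyl axial): E = 1.78 kcal/mol.
Chair I is the more stable (lower-energy) conformer, and in that chair the hydroxyl group is axial.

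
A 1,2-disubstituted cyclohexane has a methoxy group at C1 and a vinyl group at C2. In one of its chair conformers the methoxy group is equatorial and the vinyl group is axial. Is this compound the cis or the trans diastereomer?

C1 and C2 have opposite parity, so their axial bonds point in opposite directions.
With opposite-parity carbons, two substituents on the same face are one axial and one equatorial; opposite faces give both axial or both equatorial.
Here the groups are equatorial/axial → same face → cis.

cis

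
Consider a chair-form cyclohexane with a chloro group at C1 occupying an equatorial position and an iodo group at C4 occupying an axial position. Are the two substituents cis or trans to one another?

C1 and C4 have opposite parity, so their axial bonds point in opposite directions.
With opposite-parity carbons, two substituents on the same face are one axial and one equatorial; opposite faces give both axial or both equatorial.
Here the groups are equatorial/axial → same face → cis.

cis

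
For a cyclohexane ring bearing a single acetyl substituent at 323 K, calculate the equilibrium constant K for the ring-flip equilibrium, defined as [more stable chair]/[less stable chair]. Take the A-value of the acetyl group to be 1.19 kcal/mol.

K ≈ 6.39

One chair has the acetyl group axial (E = 1.19 kcal/mol) and the other has it equatorial (E = 0).
ΔG = 1.19 kcal/mol between the two chairs.
K = exp(ΔG/RT) with R = 1.987×10⁻³ kcal mol⁻¹ K⁻¹ and T = 323 K gives K ≈ 6.39.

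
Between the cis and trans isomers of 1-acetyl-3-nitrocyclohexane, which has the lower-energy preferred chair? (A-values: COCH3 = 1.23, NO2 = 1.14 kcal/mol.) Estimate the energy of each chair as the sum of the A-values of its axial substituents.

At 1,3 positions (parity same): cis → (e,e or a,a); trans → (a,e or e,a).
Best chair for cis: E = 0.00 kcal/mol; best chair for trans: E = 1.14 kcal/mol.
The cis isomer is lower by 1.14 kcal/mol.

cis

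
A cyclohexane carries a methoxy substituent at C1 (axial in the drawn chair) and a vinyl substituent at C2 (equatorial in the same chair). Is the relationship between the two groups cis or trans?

cis

C1 and C2 have opposite parity, so their axial bonds point in opposite directions.
With opposite-parity carbons, two substituents on the same face are one axial and one equatorial; opposite faces give both axial or both equatorial.
Here the groups are axial/equatorial → same face → cis.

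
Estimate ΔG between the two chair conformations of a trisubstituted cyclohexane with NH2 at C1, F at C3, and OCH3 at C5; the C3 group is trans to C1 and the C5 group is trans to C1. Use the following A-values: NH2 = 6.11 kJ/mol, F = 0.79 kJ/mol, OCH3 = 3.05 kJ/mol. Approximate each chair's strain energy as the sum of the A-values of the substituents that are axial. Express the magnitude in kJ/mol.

2.27 kJ/mol

Chair I (amino axial, fluoro equatorial, methoxy equatorial): E = 6.11 kJ/mol.
Chair II (amino equatorial, fluoro axial, methoxy axial): E = 3.84 kJ/mol.
ΔE = 6.11 − 3.84 = 2.27 kJ/mol; chair II is more stable.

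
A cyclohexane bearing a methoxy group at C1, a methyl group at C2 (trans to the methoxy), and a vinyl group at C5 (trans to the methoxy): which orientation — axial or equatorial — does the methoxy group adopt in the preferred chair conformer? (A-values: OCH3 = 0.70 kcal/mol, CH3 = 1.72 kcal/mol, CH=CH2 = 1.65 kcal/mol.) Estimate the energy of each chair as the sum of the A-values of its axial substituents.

equatorial

Chair I (methoxy axial, methyl axial, vinyl equatorial): E = 2.42 kcal/mol.
Chair II (methoxy equatorial, methyl equatorial, vinyl axial): E = 1.65 kcal/mol.
Chair II is the more stable (lower-energy) conformer, and in that chair the methoxy group is equatorial.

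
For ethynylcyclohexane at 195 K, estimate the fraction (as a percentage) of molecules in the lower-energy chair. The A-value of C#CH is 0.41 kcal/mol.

74.2%

One chair has the ethynyl group axial (E = 0.41 kcal/mol) and the other has it equatorial (E = 0).
ΔG = 0.41 kcal/mol between the two chairs.
K = exp(ΔG/RT) with R = 1.987×10⁻³ kcal mol⁻¹ K⁻¹ and T = 195 K gives K ≈ 2.88.
Fraction in the lower-energy chair = K/(K+1) = 74.2%.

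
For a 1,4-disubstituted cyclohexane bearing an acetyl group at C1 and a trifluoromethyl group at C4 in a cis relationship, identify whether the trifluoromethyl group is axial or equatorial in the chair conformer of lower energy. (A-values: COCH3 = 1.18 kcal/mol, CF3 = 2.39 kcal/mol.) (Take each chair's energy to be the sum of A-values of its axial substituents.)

equatorial

C1 and C4 have opposite parity, so for the cis isomer the two substituents are one axial and one equatorial in each chair.
Chair I (acetyl axial, trifluoromethyl equatorial): E = 1.18 kcal/mol.
Chair II (acetyl equatorial, trifluoromethyl axial): E = 2.39 kcal/mol.
Chair I is the more stable (lower-energy) conformer, and in that chair the trifluoromethyl group is equatorial.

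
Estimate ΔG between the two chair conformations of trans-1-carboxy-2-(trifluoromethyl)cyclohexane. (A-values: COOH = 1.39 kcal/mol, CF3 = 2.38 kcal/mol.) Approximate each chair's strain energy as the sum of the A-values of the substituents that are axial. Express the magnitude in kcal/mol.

3.77 kcal/mol

C1 and C2 have opposite parity, so for the trans isomer the two substituents are e,e in one chair and a,a in the other.
Chair I (carboxyl axial, trifluoromethyl axial): E = 3.77 kcal/mol.
Chair II (carboxyl equatorial, trifluoromethyl equatorial): E = 0.00 kcal/mol.
ΔE = 3.77 − 0.00 = 3.77 kcal/mol; chair II is more stable.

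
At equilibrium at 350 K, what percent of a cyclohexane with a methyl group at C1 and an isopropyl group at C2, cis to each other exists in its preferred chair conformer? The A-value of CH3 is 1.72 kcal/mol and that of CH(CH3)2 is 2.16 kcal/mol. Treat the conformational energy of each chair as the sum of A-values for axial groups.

C1 and C2 have opposite parity, so for the cis isomer the two substituents are one axial and one equatorial in each chair.
Chair I (methyl axial, isopropyl equatorial): E = 1.72 kcal/mol; chair II (methyl equatorial, isopropyl axial): E = 2.16 kcal/mol.
ΔG = 0.44 kcal/mol between the two chairs.
K = exp(ΔG/RT) with R = 1.987×10⁻³ kcal mol⁻¹ K⁻¹ and T = 350 K gives K ≈ 1.88.
Fraction in the lower-energy chair = K/(K+1) = 65.3%.

65.3%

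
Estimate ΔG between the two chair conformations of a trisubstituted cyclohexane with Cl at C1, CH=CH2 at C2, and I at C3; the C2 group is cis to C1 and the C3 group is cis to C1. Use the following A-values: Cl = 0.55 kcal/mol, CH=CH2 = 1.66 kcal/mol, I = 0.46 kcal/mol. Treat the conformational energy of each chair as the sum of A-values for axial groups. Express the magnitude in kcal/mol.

0.65 kcal/mol

Chair I (chloro axial, vinyl equatorial, iodo axial): E = 1.01 kcal/mol.
Chair II (chloro equatorial, vinyl axial, iodo equatorial): E = 1.66 kcal/mol.
ΔE = 1.66 − 1.01 = 0.65 kcal/mol; chair I is more stable.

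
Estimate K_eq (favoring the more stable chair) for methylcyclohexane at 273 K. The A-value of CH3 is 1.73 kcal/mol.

One chair has the methyl group axial (E = 1.73 kcal/mol) and the other has it equatorial (E = 0).
ΔG = 1.73 kcal/mol between the two chairs.
K = exp(ΔG/RT) with R = 1.987×10⁻³ kcal mol⁻¹ K⁻¹ and T = 273 K gives K ≈ 24.3.

K ≈ 24.3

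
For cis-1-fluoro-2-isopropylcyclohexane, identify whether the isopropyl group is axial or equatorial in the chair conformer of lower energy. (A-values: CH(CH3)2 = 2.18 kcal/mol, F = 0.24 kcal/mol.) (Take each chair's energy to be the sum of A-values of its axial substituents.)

C1 and C2 have opposite parity, so for the cis isomer the two substituents are one axial and one equatorial in each chair.
Chair I (isopropyl axial, fluoro equatorial): E = 2.18 kcal/mol.
Chair II (isopropyl equatorial, fluoro axial): E = 0.24 kcal/mol.
Chair II is the more stable (lower-energy) conformer, and in that chair the isopropyl group is equatorial.

equatorial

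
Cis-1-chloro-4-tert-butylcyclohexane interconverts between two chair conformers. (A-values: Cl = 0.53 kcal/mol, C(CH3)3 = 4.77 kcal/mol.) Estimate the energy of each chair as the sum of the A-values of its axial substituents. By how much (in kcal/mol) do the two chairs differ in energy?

C1 and C4 have opposite parity, so for the cis isomer the two substituents are one axial and one equatorial in each chair.
Chair I (chloro axial, tert-butyl equatorial): E = 0.53 kcal/mol.
Chair II (chloro equatorial, tert-butyl axial): E = 4.77 kcal/mol.
ΔE = 4.77 − 0.53 = 4.24 kcal/mol; chair I is more stable.

4.24 kcal/mol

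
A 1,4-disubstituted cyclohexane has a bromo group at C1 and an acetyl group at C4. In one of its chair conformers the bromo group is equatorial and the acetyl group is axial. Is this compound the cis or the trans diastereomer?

cis

C1 and C4 have opposite parity, so their axial bonds point in opposite directions.
With opposite-parity carbons, two substituents on the same face are one axial and one equatorial; opposite faces give both axial or both equatorial.
Here the groups are equatorial/axial → same face → cis.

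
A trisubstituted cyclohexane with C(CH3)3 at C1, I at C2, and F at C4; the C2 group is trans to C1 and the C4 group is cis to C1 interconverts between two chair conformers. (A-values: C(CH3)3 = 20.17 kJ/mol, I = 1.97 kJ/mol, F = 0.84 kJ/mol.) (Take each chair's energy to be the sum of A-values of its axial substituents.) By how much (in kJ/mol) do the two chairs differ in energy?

Chair I (tert-butyl axial, iodo axial, fluoro equatorial): E = 22.14 kJ/mol.
Chair II (tert-butyl equatorial, iodo equatorial, fluoro axial): E = 0.84 kJ/mol.
ΔE = 22.14 − 0.84 = 21.30 kJ/mol; chair II is more stable.

21.30 kJ/mol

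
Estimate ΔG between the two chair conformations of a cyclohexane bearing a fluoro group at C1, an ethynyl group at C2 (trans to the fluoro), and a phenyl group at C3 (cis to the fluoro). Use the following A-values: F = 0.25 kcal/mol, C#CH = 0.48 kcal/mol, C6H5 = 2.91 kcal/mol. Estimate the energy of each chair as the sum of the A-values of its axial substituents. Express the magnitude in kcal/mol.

3.64 kcal/mol

Chair I (fluoro axial, ethynyl axial, phenyl axial): E = 3.64 kcal/mol.
Chair II (fluoro equatorial, ethynyl equatorial, phenyl equatorial): E = 0.00 kcal/mol.
ΔE = 3.64 − 0.00 = 3.64 kcal/mol; chair II is more stable.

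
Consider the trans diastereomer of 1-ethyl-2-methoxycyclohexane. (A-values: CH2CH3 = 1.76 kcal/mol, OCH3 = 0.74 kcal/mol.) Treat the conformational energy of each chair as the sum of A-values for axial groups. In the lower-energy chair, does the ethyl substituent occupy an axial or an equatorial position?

C1 and C2 have opposite parity, so for the trans isomer the two substituents are e,e in one chair and a,a in the other.
Chair I (ethyl axial, methoxy axial): E = 2.50 kcal/mol.
Chair II (ethyl equatorial, methoxy equatorial): E = 0.00 kcal/mol.
Chair II is the more stable (lower-energy) conformer, and in that chair the ethyl group is equatorial.

equatorial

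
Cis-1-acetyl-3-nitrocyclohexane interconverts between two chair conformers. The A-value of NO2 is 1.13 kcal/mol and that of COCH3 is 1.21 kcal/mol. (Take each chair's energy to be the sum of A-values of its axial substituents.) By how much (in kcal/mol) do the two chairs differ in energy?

2.34 kcal/mol

C1 and C3 have the same parity, so for the cis isomer the two substituents are e,e in one chair and a,a in the other.
Chair I (nitro axial, acetyl axial): E = 2.34 kcal/mol.
Chair II (nitro equatorial, acetyl equatorial): E = 0.00 kcal/mol.
ΔE = 2.34 − 0.00 = 2.34 kcal/mol; chair II is more stable.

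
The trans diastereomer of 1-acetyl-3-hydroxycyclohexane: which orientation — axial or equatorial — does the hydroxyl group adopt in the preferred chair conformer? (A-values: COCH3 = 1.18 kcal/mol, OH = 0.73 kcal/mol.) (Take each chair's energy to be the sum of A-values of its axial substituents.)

axial

C1 and C3 have the same parity, so for the trans isomer the two substituents are one axial and one equatorial in each chair.
Chair I (acetyl axial, hydroxyl equatorial): E = 1.18 kcal/mol.
Chair II (acetyl equatorial, hydroxyl axial): E = 0.73 kcal/mol.
Chair II is the more stable (lower-energy) conformer, and in that chair the hydroxyl group is axial.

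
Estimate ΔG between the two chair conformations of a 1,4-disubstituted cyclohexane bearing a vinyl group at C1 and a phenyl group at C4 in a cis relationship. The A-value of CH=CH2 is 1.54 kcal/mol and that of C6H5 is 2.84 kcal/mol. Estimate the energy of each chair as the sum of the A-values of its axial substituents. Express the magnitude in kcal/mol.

C1 and C4 have opposite parity, so for the cis isomer the two substituents are one axial and one equatorial in each chair.
Chair I (vinyl axial, phenyl equatorial): E = 1.54 kcal/mol.
Chair II (vinyl equatorial, phenyl axial): E = 2.84 kcal/mol.
ΔE = 2.84 − 1.54 = 1.30 kcal/mol; chair I is more stable.

1.30 kcal/mol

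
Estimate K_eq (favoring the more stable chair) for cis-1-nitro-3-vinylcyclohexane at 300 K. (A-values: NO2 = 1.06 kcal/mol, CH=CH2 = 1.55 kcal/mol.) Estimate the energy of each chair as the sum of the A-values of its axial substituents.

C1 and C3 have the same parity, so for the cis isomer the two substituents are e,e in one chair and a,a in the other.
Chair I (nitro axial, vinyl axial): E = 2.61 kcal/mol; chair II (nitro equatorial, vinyl equatorial): E = 0.00 kcal/mol.
ΔG = 2.61 kcal/mol between the two chairs.
K = exp(ΔG/RT) with R = 1.987×10⁻³ kcal mol⁻¹ K⁻¹ and T = 300 K gives K ≈ 79.7.

K ≈ 79.7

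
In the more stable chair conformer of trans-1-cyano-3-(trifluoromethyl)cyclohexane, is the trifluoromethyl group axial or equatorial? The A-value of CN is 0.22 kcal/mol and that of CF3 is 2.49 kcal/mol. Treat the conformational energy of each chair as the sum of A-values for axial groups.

C1 and C3 have the same parity, so for the trans isomer the two substituents are one axial and one equatorial in each chair.
Chair I (cyano axial, trifluoromethyl equatorial): E = 0.22 kcal/mol.
Chair II (cyano equatorial, trifluoromethyl axial): E = 2.49 kcal/mol.
Chair I is the more stable (lower-energy) conformer, and in that chair the trifluoromethyl group is equatorial.

equatorial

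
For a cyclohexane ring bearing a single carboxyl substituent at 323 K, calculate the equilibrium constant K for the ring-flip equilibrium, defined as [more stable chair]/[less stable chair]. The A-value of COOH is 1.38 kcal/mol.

K ≈ 8.59

One chair has the carboxyl group axial (E = 1.38 kcal/mol) and the other has it equatorial (E = 0).
ΔG = 1.38 kcal/mol between the two chairs.
K = exp(ΔG/RT) with R = 1.987×10⁻³ kcal mol⁻¹ K⁻¹ and T = 323 K gives K ≈ 8.59.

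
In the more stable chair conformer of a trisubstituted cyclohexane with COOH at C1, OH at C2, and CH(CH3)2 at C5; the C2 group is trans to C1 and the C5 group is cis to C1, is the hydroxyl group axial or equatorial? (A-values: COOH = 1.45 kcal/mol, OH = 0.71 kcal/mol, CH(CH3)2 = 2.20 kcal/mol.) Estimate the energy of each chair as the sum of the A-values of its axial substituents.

Chair I (carboxyl axial, hydroxyl axial, isopropyl axial): E = 4.36 kcal/mol.
Chair II (carboxyl equatorial, hydroxyl equatorial, isopropyl equatorial): E = 0.00 kcal/mol.
Chair II is the more stable (lower-energy) conformer, and in that chair the hydroxyl group is equatorial.

equatorial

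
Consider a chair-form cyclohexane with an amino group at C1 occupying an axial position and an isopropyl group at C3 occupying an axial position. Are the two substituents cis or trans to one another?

cis

C1 and C3 have the same parity, so their axial bonds point in the same direction.
With same-parity carbons, two substituents on the same face are both axial or both equatorial; opposite faces give one of each.
Here the groups are axial/axial → same face → cis.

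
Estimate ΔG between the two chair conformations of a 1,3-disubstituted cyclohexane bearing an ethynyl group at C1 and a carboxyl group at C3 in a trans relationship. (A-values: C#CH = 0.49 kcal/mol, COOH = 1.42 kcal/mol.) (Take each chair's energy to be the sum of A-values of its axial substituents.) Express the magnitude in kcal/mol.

C1 and C3 have the same parity, so for the trans isomer the two substituents are one axial and one equatorial in each chair.
Chair I (ethynyl axial, carboxyl equatorial): E = 0.49 kcal/mol.
Chair II (ethynyl equatorial, carboxyl axial): E = 1.42 kcal/mol.
ΔE = 1.42 − 0.49 = 0.93 kcal/mol; chair I is more stable.

0.93 kcal/mol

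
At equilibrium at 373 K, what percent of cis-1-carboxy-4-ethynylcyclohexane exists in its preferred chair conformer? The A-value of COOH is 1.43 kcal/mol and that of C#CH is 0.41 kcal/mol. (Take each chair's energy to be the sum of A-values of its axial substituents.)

C1 and C4 have opposite parity, so for the cis isomer the two substituents are one axial and one equatorial in each chair.
Chair I (carboxyl axial, ethynyl equatorial): E = 1.43 kcal/mol; chair II (carboxyl equatorial, ethynyl axial): E = 0.41 kcal/mol.
ΔG = 1.02 kcal/mol between the two chairs.
K = exp(ΔG/RT) with R = 1.987×10⁻³ kcal mol⁻¹ K⁻¹ and T = 373 K gives K ≈ 3.96.
Fraction in the lower-energy chair = K/(K+1) = 79.8%.

79.8%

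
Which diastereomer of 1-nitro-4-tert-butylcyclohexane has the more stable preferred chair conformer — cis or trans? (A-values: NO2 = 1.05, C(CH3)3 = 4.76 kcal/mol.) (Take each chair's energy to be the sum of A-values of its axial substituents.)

At 1,4 positions (parity opposite): cis → (a,e or e,a); trans → (e,e or a,a).
Best chair for cis: E = 1.05 kcal/mol; best chair for trans: E = 0.00 kcal/mol.
The trans isomer is lower by 1.05 kcal/mol.

trans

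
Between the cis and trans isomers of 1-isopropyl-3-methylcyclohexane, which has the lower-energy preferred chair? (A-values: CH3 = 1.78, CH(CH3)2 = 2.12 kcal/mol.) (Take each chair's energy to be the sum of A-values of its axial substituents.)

At 1,3 positions (parity same): cis → (e,e or a,a); trans → (a,e or e,a).
Best chair for cis: E = 0.00 kcal/mol; best chair for trans: E = 1.78 kcal/mol.
The cis isomer is lower by 1.78 kcal/mol.

cis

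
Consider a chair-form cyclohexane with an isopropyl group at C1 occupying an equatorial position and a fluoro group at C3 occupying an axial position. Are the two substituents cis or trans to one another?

C1 and C3 have the same parity, so their axial bonds point in the same direction.
With same-parity carbons, two substituents on the same face are both axial or both equatorial; opposite faces give one of each.
Here the groups are equatorial/axial → opposite face → trans.

trans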